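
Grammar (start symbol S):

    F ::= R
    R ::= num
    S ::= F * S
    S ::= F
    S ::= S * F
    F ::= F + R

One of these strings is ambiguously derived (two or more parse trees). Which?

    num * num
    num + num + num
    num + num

num * num: 2 trees
num + num + num: 1 tree
num + num: 1 tree

num * num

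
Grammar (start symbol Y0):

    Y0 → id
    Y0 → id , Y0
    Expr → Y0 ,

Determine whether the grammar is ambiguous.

(Expr is unreachable from Y0, so its rules don't affect L(Y0).) The reachable grammar is A → atom sep A | atom. Each atom is followed by either the separator (recurse) or end-of-string (stop) — no choice point.

Unambiguous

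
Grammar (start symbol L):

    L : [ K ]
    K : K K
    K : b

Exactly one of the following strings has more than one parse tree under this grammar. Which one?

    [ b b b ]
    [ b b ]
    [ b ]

[ b b b ]: 2 trees
[ b b ]: 1 tree
[ b ]: 1 tree

[ b b b ]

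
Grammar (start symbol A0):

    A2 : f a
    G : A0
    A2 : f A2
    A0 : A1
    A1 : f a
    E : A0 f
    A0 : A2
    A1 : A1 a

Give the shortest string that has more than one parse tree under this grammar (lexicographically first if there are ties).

length 2: f a has 2 parse trees

Two derivations of f a:
  A0 ⇒ A1 ⇒ f a
  A0 ⇒ A2 ⇒ f a

f a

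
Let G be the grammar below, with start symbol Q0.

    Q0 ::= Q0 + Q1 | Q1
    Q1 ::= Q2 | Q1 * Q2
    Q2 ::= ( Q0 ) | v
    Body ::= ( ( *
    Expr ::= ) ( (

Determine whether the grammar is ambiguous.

Unambiguous

(Body, Expr are unreachable from Q0, so their rules don't affect L(Q0).) The grammar is stratified — Q0 handles '+' (left-recursive), Q1 handles '*', Q2 atoms. Each operator has a fixed associativity and precedence level, so every string has one parse.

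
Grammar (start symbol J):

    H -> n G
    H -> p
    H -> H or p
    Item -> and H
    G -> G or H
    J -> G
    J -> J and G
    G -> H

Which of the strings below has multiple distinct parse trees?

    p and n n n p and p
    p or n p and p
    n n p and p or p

p and n n n p and p: 1 tree
p or n p and p: 1 tree
n n p and p or p: 2 trees

n n p and p or p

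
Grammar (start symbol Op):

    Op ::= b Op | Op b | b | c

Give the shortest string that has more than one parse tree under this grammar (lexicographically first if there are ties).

b b

length 1: no string has ≥2 trees
length 2: b b has 2 parse trees

Two derivations of b b:
  Op ⇒ b Op ⇒ b b
  Op ⇒ Op b ⇒ b b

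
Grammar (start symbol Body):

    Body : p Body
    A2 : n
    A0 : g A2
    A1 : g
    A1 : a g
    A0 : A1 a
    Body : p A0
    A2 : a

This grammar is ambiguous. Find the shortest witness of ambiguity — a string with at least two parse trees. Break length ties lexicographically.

length 3: p g a has 2 parse trees

Two derivations of p g a:
  Body ⇒ p A0 ⇒ p g A2 ⇒ p g a
  Body ⇒ p A0 ⇒ p A1 a ⇒ p g a

p g a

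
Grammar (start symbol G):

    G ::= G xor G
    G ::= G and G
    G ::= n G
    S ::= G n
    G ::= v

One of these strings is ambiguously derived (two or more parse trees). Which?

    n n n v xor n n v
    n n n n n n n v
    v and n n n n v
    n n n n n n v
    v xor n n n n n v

n n n v xor n n v

n n n v xor n n v: 4 trees
n n n n n n n v: 1 tree
v and n n n n v: 1 tree
n n n n n n v: 1 tree
v xor n n n n n v: 1 tree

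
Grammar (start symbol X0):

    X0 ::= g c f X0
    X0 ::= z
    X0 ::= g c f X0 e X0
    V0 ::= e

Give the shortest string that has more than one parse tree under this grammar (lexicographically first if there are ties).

g c f g c f z e z

length 1: no string has ≥2 trees
length 4: no string has ≥2 trees
length 6: no string has ≥2 trees
length 7: no string has ≥2 trees
length 9: g c f g c f z e z has 2 parse trees

Two derivations of g c f g c f z e z:
  X0 ⇒ g c f X0 ⇒ g c f g c f X0 e X0 ⇒ g c f g c f z e X0 ⇒ g c f g c f z e z
  X0 ⇒ g c f X0 e X0 ⇒ g c f g c f X0 e X0 ⇒ g c f g c f z e X0 ⇒ g c f g c f z e z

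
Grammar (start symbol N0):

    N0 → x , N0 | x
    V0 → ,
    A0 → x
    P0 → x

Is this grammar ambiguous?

Only N0 is reachable from N0; ignoring the rest: The reachable grammar is A → atom sep A | atom. Each atom is followed by either the separator (recurse) or end-of-string (stop) — no choice point.

Unambiguous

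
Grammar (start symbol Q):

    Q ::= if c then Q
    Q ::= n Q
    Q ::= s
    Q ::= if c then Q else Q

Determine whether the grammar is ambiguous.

Witness: if c then if c then s else s

Derivation 1: Q ⇒ if c then Q ⇒ if c then if c then Q else Q ⇒ if c then if c then s else Q ⇒ if c then if c then s else s
Derivation 2: Q ⇒ if c then Q else Q ⇒ if c then if c then Q else Q ⇒ if c then if c then s else Q ⇒ if c then if c then s else s

Two distinct leftmost derivations for the same string.

Ambiguous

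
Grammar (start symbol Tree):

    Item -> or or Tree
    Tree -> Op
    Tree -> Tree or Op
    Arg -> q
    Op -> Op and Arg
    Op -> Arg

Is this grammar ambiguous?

Unambiguous

(Item is unreachable from Tree, so its rules don't affect L(Tree).) This is a standard precedence ladder (Tree over Op over Arg), with each level left-recursive on its own operator ('or' at Tree, 'and' at Op). That structure is LR(1), hence unambiguous.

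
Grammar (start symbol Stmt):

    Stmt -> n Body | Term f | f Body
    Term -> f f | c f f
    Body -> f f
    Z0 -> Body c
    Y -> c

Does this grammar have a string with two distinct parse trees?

Witness: f f f

Derivation 1: Stmt ⇒ Term f ⇒ f f f
Derivation 2: Stmt ⇒ f Body ⇒ f f f

Two distinct leftmost derivations for the same string.

Ambiguous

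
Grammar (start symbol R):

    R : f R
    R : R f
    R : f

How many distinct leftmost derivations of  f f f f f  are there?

Parse trees for f f f f f (showing first 6 of 16):
  [R f [R f [R f [R f [R f]]]]]
  [R f [R f [R f [R [R f] f]]]]
  [R f [R f [R [R f [R f]] f]]]
  [R f [R f [R [R [R f] f] f]]]
  [R f [R [R f [R f [R f]]] f]]
  [R f [R [R f [R [R f] f]] f]]

16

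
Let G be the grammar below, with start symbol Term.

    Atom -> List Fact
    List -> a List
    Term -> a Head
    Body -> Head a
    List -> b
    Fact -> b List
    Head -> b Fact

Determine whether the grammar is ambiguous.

Unambiguous

(Atom, Body are unreachable from Term, so their rules don't affect L(Term).) The reachable rules are right-linear with at most one rule per (nonterminal, next-terminal) pair. Each input token forces the next rule, so parsing is deterministic.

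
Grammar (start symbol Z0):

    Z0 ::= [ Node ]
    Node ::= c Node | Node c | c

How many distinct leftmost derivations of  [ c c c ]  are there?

Parse trees for [ c c c ]:
  [Z0 [ [Node c [Node c [Node c]]] ]]
  [Z0 [ [Node c [Node [Node c] c]] ]]
  [Z0 [ [Node [Node c [Node c]] c] ]]
  [Z0 [ [Node [Node [Node c] c] c] ]]

4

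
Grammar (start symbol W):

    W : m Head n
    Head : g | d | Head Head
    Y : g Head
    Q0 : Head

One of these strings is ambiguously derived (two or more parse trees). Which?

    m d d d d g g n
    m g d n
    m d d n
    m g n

m d d d d g g n

m d d d d g g n: 42 trees
m g d n: 1 tree
m d d n: 1 tree
m g n: 1 tree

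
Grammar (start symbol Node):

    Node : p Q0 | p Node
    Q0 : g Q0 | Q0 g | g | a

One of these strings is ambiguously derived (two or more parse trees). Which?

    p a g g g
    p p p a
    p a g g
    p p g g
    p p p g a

p p g g

p a g g g: 1 tree
p p p a: 1 tree
p a g g: 1 tree
p p g g: 2 trees
p p p g a: 1 tree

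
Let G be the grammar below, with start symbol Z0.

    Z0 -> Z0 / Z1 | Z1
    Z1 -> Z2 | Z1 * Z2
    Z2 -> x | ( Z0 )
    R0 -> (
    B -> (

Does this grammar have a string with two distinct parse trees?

(R0, B are unreachable from Z0, so their rules don't affect L(Z0).) The grammar is stratified — Z0 handles '/' (left-recursive), Z1 handles '*', Z2 atoms. Each operator has a fixed associativity and precedence level, so every string has one parse.

Unambiguous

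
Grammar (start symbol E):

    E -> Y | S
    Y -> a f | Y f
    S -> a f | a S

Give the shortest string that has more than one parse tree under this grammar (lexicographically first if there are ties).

a f

length 2: a f has 2 parse trees

Two derivations of a f:
  E ⇒ Y ⇒ a f
  E ⇒ S ⇒ a f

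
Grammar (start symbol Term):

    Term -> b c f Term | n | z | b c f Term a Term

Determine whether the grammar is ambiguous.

Witness: b c f b c f n a n

Derivation 1: Term ⇒ b c f Term ⇒ b c f b c f Term a Term ⇒ b c f b c f n a Term ⇒ b c f b c f n a n
Derivation 2: Term ⇒ b c f Term a Term ⇒ b c f b c f Term a Term ⇒ b c f b c f n a Term ⇒ b c f b c f n a n

Two distinct leftmost derivations for the same string.

Ambiguous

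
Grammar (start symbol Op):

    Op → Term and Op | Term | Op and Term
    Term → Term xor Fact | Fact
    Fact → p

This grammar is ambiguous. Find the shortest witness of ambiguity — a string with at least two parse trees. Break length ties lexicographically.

p and p

length 1: no string has ≥2 trees
length 3: p and p has 2 parse trees

Two derivations of p and p:
  Op ⇒ Term and Op ⇒ Fact and Op ⇒ p and Op ⇒ p and Term ⇒ p and Fact ⇒ p and p
  Op ⇒ Op and Term ⇒ Term and Term ⇒ Fact and Term ⇒ p and Term ⇒ p and Fact ⇒ p and p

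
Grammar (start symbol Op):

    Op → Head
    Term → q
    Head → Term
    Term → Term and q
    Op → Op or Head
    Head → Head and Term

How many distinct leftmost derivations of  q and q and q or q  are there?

Parse trees for q and q and q or q:
  [Op [Op [Head [Term [Term [Term q] and q] and q]]] or [Head [Term q]]]
  [Op [Op [Head [Head [Term q]] and [Term [Term q] and q]]] or [Head [Term q]]]
  [Op [Op [Head [Head [Term [Term q] and q]] and [Term q]]] or [Head [Term q]]]
  [Op [Op [Head [Head [Head [Term q]] and [Term q]] and [Term q]]] or [Head [Term q]]]

4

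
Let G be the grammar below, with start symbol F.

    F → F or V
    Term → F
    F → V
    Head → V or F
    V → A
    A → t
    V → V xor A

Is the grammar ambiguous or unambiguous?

(Term, Head are unreachable from F, so their rules don't affect L(F).) F → F or V | V  ;  V → V xor A | A  — a left-associative chain with A at the bottom. Each string factors uniquely by precedence.

Unambiguous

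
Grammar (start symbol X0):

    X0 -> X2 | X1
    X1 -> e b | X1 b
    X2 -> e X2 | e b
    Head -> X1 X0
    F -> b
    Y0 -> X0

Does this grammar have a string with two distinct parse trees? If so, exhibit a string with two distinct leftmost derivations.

Ambiguous

Witness: e b

Derivation 1: X0 ⇒ X2 ⇒ e b
Derivation 2: X0 ⇒ X1 ⇒ e b

Two distinct leftmost derivations for the same string.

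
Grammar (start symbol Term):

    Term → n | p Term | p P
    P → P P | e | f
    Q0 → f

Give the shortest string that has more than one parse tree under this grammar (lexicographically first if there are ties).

length 1: no string has ≥2 trees
length 2: no string has ≥2 trees
length 3: no string has ≥2 trees
length 4: p e e e has 2 parse trees

Two derivations of p e e e:
  Term ⇒ p P ⇒ p P P ⇒ p P P P ⇒ p e P P ⇒ p e e P ⇒ p e e e
  Term ⇒ p P ⇒ p P P ⇒ p e P ⇒ p e P P ⇒ p e e P ⇒ p e e e

p e e e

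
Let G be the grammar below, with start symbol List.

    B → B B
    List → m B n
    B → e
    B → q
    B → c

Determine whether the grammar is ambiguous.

Witness: m c c c n

Derivation 1: List ⇒ m B n ⇒ m B B n ⇒ m B B B n ⇒ m c B B n ⇒ m c c B n ⇒ m c c c n
Derivation 2: List ⇒ m B n ⇒ m B B n ⇒ m c B n ⇒ m c B B n ⇒ m c c B n ⇒ m c c c n

Two distinct leftmost derivations for the same string.

Ambiguous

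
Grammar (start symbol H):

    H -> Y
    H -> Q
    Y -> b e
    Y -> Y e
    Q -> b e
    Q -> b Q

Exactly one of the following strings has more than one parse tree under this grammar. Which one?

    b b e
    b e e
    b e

b b e: 1 tree
b e e: 1 tree
b e: 2 trees

b e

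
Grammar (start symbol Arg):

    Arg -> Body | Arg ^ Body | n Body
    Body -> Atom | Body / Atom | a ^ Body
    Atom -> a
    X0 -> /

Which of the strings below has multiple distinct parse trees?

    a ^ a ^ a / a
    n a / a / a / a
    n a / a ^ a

a ^ a ^ a / a

a ^ a ^ a / a: 7 trees
n a / a / a / a: 1 tree
n a / a ^ a: 1 tree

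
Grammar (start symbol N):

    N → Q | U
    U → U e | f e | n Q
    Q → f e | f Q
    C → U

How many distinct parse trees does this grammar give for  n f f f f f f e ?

1

Parse trees for n f f f f f f e:
  [N [U n [Q f [Q f [Q f [Q f [Q f [Q f e]]]]]]]]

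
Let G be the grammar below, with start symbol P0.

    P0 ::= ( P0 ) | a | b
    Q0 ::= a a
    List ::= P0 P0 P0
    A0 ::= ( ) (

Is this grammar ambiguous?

(Q0, List, A0 are unreachable from P0, so their rules don't affect L(P0).) L(P0) is { openⁿ atom closeⁿ : n ≥ 0 }. The bracket depth fixes n, and the derivation is forced at every step.

Unambiguous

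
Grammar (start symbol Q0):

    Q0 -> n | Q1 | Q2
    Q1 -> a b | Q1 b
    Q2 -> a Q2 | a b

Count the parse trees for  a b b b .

1

Parse trees for a b b b:
  [Q0 [Q1 [Q1 [Q1 a b] b] b]]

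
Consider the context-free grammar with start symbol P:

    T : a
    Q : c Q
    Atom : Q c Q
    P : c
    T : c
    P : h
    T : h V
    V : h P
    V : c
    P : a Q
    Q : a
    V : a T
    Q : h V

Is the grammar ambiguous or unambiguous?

(Atom is unreachable from P, so its rules don't affect L(P).) Restricted to the reachable nonterminals, every rule has the form A → t or A → t B, and no two rules for the same A share a first terminal. The grammar encodes a DFA — one run per string.

Unambiguous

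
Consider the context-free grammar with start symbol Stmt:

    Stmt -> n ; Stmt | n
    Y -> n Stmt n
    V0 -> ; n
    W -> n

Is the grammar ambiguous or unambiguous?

Unambiguous

(Y, V0, W are unreachable from Stmt, so their rules don't affect L(Stmt).) The reachable grammar is A → atom sep A | atom. Each atom is followed by either the separator (recurse) or end-of-string (stop) — no choice point.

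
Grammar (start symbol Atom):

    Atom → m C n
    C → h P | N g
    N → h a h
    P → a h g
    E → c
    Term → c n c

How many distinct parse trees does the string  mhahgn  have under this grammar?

2

Parse trees for mhahgn:
  [Atom m [C h [P a h g]] n]
  [Atom m [C [N h a h] g] n]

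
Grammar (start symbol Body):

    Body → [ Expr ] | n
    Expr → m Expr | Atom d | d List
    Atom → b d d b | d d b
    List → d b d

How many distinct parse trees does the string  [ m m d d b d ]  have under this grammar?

2

Parse trees for [ m m d d b d ]:
  [Body [ [Expr m [Expr m [Expr [Atom d d b] d]]] ]]
  [Body [ [Expr m [Expr m [Expr d [List d b d]]]] ]]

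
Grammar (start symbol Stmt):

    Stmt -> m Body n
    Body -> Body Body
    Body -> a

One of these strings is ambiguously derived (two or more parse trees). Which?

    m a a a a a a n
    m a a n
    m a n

m a a a a a a n

m a a a a a a n: 42 trees
m a a n: 1 tree
m a n: 1 tree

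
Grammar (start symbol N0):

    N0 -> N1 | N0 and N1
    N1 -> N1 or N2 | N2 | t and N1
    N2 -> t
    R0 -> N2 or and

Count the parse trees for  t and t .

2

Parse trees for t and t:
  [N0 [N1 t and [N1 [N2 t]]]]
  [N0 [N0 [N1 [N2 t]]] and [N1 [N2 t]]]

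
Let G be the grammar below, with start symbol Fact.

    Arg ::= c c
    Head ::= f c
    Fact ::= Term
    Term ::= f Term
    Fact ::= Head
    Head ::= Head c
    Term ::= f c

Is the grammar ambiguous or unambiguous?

Ambiguous

Witness: f c

Derivation 1: Fact ⇒ Term ⇒ f c
Derivation 2: Fact ⇒ Head ⇒ f c

Two distinct leftmost derivations for the same string.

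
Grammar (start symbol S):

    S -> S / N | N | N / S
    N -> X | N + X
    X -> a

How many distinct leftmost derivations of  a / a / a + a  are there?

4

Parse trees for a / a / a + a:
  [S [S [S [N [X a]]] / [N [X a]]] / [N [N [X a]] + [X a]]]
  [S [S [N [X a]] / [S [N [X a]]]] / [N [N [X a]] + [X a]]]
  [S [N [X a]] / [S [S [N [X a]]] / [N [N [X a]] + [X a]]]]
  [S [N [X a]] / [S [N [X a]] / [S [N [N [X a]] + [X a]]]]]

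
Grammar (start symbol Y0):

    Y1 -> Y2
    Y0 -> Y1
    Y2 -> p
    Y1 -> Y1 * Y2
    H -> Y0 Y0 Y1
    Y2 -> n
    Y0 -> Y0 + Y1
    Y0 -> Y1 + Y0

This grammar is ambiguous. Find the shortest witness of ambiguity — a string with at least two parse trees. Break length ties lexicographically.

n + n

length 1: no string has ≥2 trees
length 3: n + n has 2 parse trees

Two derivations of n + n:
  Y0 ⇒ Y0 + Y1 ⇒ Y1 + Y1 ⇒ Y2 + Y1 ⇒ n + Y1 ⇒ n + Y2 ⇒ n + n
  Y0 ⇒ Y1 + Y0 ⇒ Y2 + Y0 ⇒ n + Y0 ⇒ n + Y1 ⇒ n + Y2 ⇒ n + n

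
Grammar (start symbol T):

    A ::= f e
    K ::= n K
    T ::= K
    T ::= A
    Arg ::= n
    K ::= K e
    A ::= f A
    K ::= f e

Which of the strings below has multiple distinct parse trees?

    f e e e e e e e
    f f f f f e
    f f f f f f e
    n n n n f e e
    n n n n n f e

n n n n f e e

f e e e e e e e: 1 tree
f f f f f e: 1 tree
f f f f f f e: 1 tree
n n n n f e e: 5 trees
n n n n n f e: 1 tree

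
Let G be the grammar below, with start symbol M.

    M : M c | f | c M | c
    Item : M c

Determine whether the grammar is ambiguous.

Ambiguous

Witness: c c

Derivation 1: M ⇒ M c ⇒ c c
Derivation 2: M ⇒ c M ⇒ c c

Two distinct leftmost derivations for the same string.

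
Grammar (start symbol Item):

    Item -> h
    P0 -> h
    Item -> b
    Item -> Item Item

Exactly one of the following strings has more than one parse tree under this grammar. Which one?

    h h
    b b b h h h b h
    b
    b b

b b b h h h b h

h h: 1 tree
b b b h h h b h: 429 trees
b: 1 tree
b b: 1 tree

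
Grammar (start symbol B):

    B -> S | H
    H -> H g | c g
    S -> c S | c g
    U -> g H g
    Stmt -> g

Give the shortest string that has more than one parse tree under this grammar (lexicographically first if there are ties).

length 2: c g has 2 parse trees

Two derivations of c g:
  B ⇒ S ⇒ c g
  B ⇒ H ⇒ c g

c g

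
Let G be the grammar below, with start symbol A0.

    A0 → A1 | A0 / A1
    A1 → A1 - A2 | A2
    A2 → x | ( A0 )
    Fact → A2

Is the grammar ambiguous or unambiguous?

Unambiguous

(Fact is unreachable from A0, so its rules don't affect L(A0).) The grammar is stratified — A0 handles '/' (left-recursive), A1 handles '-', A2 atoms. Each operator has a fixed associativity and precedence level, so every string has one parse.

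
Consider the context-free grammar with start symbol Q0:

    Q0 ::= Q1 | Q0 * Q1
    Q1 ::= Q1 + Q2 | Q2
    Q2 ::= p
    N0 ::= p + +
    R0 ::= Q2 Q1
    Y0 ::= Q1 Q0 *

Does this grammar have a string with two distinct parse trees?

(N0, R0, Y0 are unreachable from Q0, so their rules don't affect L(Q0).) This is a standard precedence ladder (Q0 over Q1 over Q2), with each level left-recursive on its own operator ('*' at Q0, '+' at Q1). That structure is LR(1), hence unambiguous.

Unambiguous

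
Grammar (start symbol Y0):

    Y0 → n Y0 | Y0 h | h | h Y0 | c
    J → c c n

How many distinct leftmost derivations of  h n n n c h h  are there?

Parse trees for h n n n c h h (showing first 6 of 15):
  [Y0 [Y0 [Y0 h [Y0 n [Y0 n [Y0 n [Y0 c]]]]] h] h]
  [Y0 [Y0 h [Y0 n [Y0 n [Y0 n [Y0 [Y0 c] h]]]]] h]
  [Y0 [Y0 h [Y0 n [Y0 n [Y0 [Y0 n [Y0 c]] h]]]] h]
  [Y0 [Y0 h [Y0 n [Y0 [Y0 n [Y0 n [Y0 c]]] h]]] h]
  [Y0 [Y0 h [Y0 [Y0 n [Y0 n [Y0 n [Y0 c]]]] h]] h]
  [Y0 h [Y0 n [Y0 n [Y0 n [Y0 [Y0 [Y0 c] h] h]]]]]

15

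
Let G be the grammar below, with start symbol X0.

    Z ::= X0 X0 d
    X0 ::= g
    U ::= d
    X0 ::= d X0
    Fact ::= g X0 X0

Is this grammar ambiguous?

Unambiguous

Only X0 is reachable from X0; ignoring the rest: Each reachable nonterminal has at most one production per leading terminal, and all productions are right-linear; the derivation is determined token-by-token.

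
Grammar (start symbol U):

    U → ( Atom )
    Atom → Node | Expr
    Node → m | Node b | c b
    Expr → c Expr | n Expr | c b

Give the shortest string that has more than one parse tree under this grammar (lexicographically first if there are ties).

length 3: no string has ≥2 trees
length 4: ( c b ) has 2 parse trees

Two derivations of ( c b ):
  U ⇒ ( Atom ) ⇒ ( Node ) ⇒ ( c b )
  U ⇒ ( Atom ) ⇒ ( Expr ) ⇒ ( c b )

( c b )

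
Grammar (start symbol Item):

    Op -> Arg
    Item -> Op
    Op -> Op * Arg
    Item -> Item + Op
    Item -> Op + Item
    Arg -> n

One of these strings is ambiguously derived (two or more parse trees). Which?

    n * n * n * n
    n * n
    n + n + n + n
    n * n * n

n * n * n * n: 1 tree
n * n: 1 tree
n + n + n + n: 8 trees
n * n * n: 1 tree

n + n + n + n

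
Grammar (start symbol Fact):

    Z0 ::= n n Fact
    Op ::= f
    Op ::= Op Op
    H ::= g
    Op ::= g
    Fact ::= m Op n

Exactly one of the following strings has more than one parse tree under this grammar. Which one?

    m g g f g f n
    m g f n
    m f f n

m g g f g f n: 14 trees
m g f n: 1 tree
m f f n: 1 tree

m g g f g f n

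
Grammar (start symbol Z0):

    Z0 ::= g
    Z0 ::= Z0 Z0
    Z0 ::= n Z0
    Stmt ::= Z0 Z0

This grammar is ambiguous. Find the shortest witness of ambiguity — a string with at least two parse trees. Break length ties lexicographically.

length 1: no string has ≥2 trees
length 2: no string has ≥2 trees
length 3: g g g has 2 parse trees

Two derivations of g g g:
  Z0 ⇒ Z0 Z0 ⇒ g Z0 ⇒ g Z0 Z0 ⇒ g g Z0 ⇒ g g g
  Z0 ⇒ Z0 Z0 ⇒ Z0 Z0 Z0 ⇒ g Z0 Z0 ⇒ g g Z0 ⇒ g g g

g g g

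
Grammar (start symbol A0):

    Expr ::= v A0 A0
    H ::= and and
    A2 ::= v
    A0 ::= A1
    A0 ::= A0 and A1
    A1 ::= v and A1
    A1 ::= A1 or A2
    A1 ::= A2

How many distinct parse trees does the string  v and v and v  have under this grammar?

4

Parse trees for v and v and v:
  [A0 [A1 v and [A1 v and [A1 [A2 v]]]]]
  [A0 [A0 [A1 [A2 v]]] and [A1 v and [A1 [A2 v]]]]
  [A0 [A0 [A1 v and [A1 [A2 v]]]] and [A1 [A2 v]]]
  [A0 [A0 [A0 [A1 [A2 v]]] and [A1 [A2 v]]] and [A1 [A2 v]]]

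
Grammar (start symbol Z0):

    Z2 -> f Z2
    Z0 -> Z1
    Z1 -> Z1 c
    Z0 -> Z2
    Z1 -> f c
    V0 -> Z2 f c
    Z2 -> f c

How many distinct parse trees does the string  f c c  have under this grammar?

1

Parse trees for f c c:
  [Z0 [Z1 [Z1 f c] c]]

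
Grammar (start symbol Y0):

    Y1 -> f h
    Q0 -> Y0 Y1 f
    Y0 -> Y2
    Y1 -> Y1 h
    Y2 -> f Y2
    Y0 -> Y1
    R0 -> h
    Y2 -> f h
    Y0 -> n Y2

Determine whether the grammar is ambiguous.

Ambiguous

Witness: f h

Derivation 1: Y0 ⇒ Y2 ⇒ f h
Derivation 2: Y0 ⇒ Y1 ⇒ f h

Two distinct leftmost derivations for the same string.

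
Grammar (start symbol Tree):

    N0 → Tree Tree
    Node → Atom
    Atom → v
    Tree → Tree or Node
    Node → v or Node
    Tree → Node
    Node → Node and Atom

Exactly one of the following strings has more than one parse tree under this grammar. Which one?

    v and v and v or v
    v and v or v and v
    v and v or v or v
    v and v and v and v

v and v or v or v

v and v and v or v: 1 tree
v and v or v and v: 1 tree
v and v or v or v: 2 trees
v and v and v and v: 1 tree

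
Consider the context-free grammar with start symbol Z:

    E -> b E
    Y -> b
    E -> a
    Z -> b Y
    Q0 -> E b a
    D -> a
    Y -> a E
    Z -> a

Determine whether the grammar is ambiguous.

(D, Q0 are unreachable from Z, so their rules don't affect L(Z).) Each reachable nonterminal has at most one production per leading terminal, and all productions are right-linear; the derivation is determined token-by-token.

Unambiguous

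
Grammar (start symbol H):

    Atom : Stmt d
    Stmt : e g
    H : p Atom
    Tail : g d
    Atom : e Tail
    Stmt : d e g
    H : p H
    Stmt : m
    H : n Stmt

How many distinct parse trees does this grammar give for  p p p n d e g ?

1

Parse trees for p p p n d e g:
  [H p [H p [H p [H n [Stmt d e g]]]]]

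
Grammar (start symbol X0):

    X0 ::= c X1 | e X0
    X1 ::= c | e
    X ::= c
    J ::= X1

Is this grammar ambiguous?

Unambiguous

(X, J are unreachable from X0, so their rules don't affect L(X0).) Restricted to the reachable nonterminals, every rule has the form A → t or A → t B, and no two rules for the same A share a first terminal. The grammar encodes a DFA — one run per string.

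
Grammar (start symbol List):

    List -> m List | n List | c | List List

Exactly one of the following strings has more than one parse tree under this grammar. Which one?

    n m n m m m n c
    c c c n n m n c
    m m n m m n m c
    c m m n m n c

n m n m m m n c: 1 tree
c c c n n m n c: 5 trees
m m n m m n m c: 1 tree
c m m n m n c: 1 tree

c c c n n m n c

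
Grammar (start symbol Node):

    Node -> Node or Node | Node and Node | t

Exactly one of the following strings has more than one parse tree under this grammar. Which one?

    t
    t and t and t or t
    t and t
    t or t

t and t and t or t

t: 1 tree
t and t and t or t: 5 trees
t and t: 1 tree
t or t: 1 tree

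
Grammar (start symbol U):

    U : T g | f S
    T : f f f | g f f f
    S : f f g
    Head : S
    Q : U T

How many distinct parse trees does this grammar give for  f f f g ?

2

Parse trees for f f f g:
  [U [T f f f] g]
  [U f [S f f g]]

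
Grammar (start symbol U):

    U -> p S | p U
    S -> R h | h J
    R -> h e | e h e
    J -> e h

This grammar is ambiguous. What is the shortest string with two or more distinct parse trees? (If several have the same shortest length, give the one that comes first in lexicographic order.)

p h e h

length 4: p h e h has 2 parse trees

Two derivations of p h e h:
  U ⇒ p S ⇒ p R h ⇒ p h e h
  U ⇒ p S ⇒ p h J ⇒ p h e h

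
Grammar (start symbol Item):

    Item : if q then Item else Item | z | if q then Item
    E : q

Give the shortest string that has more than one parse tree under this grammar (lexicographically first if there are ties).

length 1: no string has ≥2 trees
length 4: no string has ≥2 trees
length 6: no string has ≥2 trees
length 7: no string has ≥2 trees
length 9: if q then if q then z else z has 2 parse trees

Two derivations of if q then if q then z else z:
  Item ⇒ if q then Item else Item ⇒ if q then if q then Item else Item ⇒ if q then if q then z else Item ⇒ if q then if q then z else z
  Item ⇒ if q then Item ⇒ if q then if q then Item else Item ⇒ if q then if q then z else Item ⇒ if q then if q then z else z

if q then if q then z else z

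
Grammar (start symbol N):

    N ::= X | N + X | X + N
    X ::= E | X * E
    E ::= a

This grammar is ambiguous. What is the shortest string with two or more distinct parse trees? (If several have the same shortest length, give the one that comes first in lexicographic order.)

a + a

length 1: no string has ≥2 trees
length 3: a + a has 2 parse trees

Two derivations of a + a:
  N ⇒ N + X ⇒ X + X ⇒ E + X ⇒ a + X ⇒ a + E ⇒ a + a
  N ⇒ X + N ⇒ E + N ⇒ a + N ⇒ a + X ⇒ a + E ⇒ a + a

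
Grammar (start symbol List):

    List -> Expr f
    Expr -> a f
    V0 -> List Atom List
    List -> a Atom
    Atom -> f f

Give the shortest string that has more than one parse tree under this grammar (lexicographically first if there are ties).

length 3: a f f has 2 parse trees

Two derivations of a f f:
  List ⇒ Expr f ⇒ a f f
  List ⇒ a Atom ⇒ a f f

a f f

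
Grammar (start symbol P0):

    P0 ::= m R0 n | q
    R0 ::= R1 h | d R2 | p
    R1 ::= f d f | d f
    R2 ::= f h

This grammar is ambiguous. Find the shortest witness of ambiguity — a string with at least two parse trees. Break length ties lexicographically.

m d f h n

length 1: no string has ≥2 trees
length 3: no string has ≥2 trees
length 5: m d f h n has 2 parse trees

Two derivations of m d f h n:
  P0 ⇒ m R0 n ⇒ m R1 h n ⇒ m d f h n
  P0 ⇒ m R0 n ⇒ m d R2 n ⇒ m d f h n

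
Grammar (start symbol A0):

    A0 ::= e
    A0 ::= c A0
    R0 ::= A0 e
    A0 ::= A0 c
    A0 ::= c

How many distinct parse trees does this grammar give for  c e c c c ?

Parse trees for c e c c c:
  [A0 c [A0 [A0 [A0 [A0 e] c] c] c]]
  [A0 [A0 c [A0 [A0 [A0 e] c] c]] c]
  [A0 [A0 [A0 c [A0 [A0 e] c]] c] c]
  [A0 [A0 [A0 [A0 c [A0 e]] c] c] c]

4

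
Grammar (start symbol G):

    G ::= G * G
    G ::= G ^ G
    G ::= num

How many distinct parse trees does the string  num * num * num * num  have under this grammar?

Parse trees for num * num * num * num:
  [G [G num] * [G [G num] * [G [G num] * [G num]]]]
  [G [G num] * [G [G [G num] * [G num]] * [G num]]]
  [G [G [G num] * [G num]] * [G [G num] * [G num]]]
  [G [G [G num] * [G [G num] * [G num]]] * [G num]]
  [G [G [G [G num] * [G num]] * [G num]] * [G num]]

5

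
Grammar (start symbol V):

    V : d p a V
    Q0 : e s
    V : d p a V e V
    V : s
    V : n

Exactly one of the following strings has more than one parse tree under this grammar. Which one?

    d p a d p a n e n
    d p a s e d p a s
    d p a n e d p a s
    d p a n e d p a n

d p a d p a n e n: 2 trees
d p a s e d p a s: 1 tree
d p a n e d p a s: 1 tree
d p a n e d p a n: 1 tree

d p a d p a n e n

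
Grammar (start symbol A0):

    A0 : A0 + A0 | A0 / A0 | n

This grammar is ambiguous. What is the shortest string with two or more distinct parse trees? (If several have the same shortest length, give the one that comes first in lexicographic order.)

n + n + n

length 1: no string has ≥2 trees
length 3: no string has ≥2 trees
length 5: n + n + n has 2 parse trees

Two derivations of n + n + n:
  A0 ⇒ A0 + A0 ⇒ A0 + A0 + A0 ⇒ n + A0 + A0 ⇒ n + n + A0 ⇒ n + n + n
  A0 ⇒ A0 + A0 ⇒ n + A0 ⇒ n + A0 + A0 ⇒ n + n + A0 ⇒ n + n + n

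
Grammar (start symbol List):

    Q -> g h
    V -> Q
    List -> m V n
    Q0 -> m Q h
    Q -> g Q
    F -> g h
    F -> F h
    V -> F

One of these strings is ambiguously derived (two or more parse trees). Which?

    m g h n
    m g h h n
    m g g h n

m g h n: 2 trees
m g h h n: 1 tree
m g g h n: 1 tree

m g h n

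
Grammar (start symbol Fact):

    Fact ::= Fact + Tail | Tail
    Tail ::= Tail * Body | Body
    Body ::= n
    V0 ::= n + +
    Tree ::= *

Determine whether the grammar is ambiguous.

Unambiguous

(V0, Tree are unreachable from Fact, so their rules don't affect L(Fact).) The grammar is stratified — Fact handles '+' (left-recursive), Tail handles '*', Body atoms. Each operator has a fixed associativity and precedence level, so every string has one parse.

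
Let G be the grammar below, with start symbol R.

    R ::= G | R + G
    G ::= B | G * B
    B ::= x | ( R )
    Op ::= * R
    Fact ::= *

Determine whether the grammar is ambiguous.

Unambiguous

Only R, G, B are reachable from R; ignoring the rest: The grammar is stratified — R handles '+' (left-recursive), G handles '*', B atoms. Each operator has a fixed associativity and precedence level, so every string has one parse.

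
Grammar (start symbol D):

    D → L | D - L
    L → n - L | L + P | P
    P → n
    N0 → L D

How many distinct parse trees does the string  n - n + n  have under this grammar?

3

Parse trees for n - n + n:
  [D [L n - [L [L [P n]] + [P n]]]]
  [D [L [L n - [L [P n]]] + [P n]]]
  [D [D [L [P n]]] - [L [L [P n]] + [P n]]]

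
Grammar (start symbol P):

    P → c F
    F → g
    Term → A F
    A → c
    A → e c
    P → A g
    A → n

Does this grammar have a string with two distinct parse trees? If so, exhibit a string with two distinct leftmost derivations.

Witness: c g

Derivation 1: P ⇒ c F ⇒ c g
Derivation 2: P ⇒ A g ⇒ c g

Two distinct leftmost derivations for the same string.

Ambiguous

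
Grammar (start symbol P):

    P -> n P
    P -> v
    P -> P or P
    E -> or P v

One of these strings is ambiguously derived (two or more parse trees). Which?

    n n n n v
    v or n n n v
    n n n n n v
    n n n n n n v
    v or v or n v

v or v or n v

n n n n v: 1 tree
v or n n n v: 1 tree
n n n n n v: 1 tree
n n n n n n v: 1 tree
v or v or n v: 2 trees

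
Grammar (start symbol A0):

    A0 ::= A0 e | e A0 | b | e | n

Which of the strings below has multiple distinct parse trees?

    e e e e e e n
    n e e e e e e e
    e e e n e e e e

e e e e e e n: 1 tree
n e e e e e e e: 1 tree
e e e n e e e e: 35 trees

e e e n e e e e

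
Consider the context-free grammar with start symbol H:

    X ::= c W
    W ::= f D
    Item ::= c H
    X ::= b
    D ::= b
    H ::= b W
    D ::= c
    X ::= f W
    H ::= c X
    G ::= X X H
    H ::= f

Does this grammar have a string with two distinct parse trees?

(Item, G are unreachable from H, so their rules don't affect L(H).) The reachable rules are right-linear with at most one rule per (nonterminal, next-terminal) pair. Each input token forces the next rule, so parsing is deterministic.

Unambiguous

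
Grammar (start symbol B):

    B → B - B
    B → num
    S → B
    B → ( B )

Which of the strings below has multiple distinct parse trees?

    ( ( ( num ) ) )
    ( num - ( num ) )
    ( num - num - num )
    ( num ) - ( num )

( num - num - num )

( ( ( num ) ) ): 1 tree
( num - ( num ) ): 1 tree
( num - num - num ): 2 trees
( num ) - ( num ): 1 tree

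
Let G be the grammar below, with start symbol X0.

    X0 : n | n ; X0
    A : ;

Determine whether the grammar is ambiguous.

Unambiguous

Only X0 is reachable from X0; ignoring the rest: The reachable grammar is A → atom sep A | atom. Each atom is followed by either the separator (recurse) or end-of-string (stop) — no choice point.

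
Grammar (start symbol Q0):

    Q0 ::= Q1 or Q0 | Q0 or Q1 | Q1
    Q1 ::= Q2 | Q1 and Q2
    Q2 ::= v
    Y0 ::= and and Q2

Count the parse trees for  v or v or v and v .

Parse trees for v or v or v and v:
  [Q0 [Q1 [Q2 v]] or [Q0 [Q1 [Q2 v]] or [Q0 [Q1 [Q1 [Q2 v]] and [Q2 v]]]]]
  [Q0 [Q1 [Q2 v]] or [Q0 [Q0 [Q1 [Q2 v]]] or [Q1 [Q1 [Q2 v]] and [Q2 v]]]]
  [Q0 [Q0 [Q1 [Q2 v]] or [Q0 [Q1 [Q2 v]]]] or [Q1 [Q1 [Q2 v]] and [Q2 v]]]
  [Q0 [Q0 [Q0 [Q1 [Q2 v]]] or [Q1 [Q2 v]]] or [Q1 [Q1 [Q2 v]] and [Q2 v]]]

4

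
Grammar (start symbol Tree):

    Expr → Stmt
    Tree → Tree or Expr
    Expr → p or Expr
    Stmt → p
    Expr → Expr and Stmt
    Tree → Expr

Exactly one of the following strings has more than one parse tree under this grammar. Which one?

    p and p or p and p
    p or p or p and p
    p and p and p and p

p or p or p and p

p and p or p and p: 1 tree
p or p or p and p: 7 trees
p and p and p and p: 1 tree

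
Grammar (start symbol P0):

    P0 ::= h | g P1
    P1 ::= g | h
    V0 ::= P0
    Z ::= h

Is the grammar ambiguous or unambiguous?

Only P0, P1 are reachable from P0; ignoring the rest: Each reachable nonterminal has at most one production per leading terminal, and all productions are right-linear; the derivation is determined token-by-token.

Unambiguous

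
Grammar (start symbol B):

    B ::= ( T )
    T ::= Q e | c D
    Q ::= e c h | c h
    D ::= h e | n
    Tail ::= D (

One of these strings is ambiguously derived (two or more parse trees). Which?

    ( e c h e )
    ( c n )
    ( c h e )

( e c h e ): 1 tree
( c n ): 1 tree
( c h e ): 2 trees

( c h e )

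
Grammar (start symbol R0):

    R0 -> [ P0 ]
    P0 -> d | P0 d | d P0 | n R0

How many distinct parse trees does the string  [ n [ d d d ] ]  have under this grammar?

4

Parse trees for [ n [ d d d ] ]:
  [R0 [ [P0 n [R0 [ [P0 [P0 [P0 d] d] d] ]]] ]]
  [R0 [ [P0 n [R0 [ [P0 [P0 d [P0 d]] d] ]]] ]]
  [R0 [ [P0 n [R0 [ [P0 d [P0 [P0 d] d]] ]]] ]]
  [R0 [ [P0 n [R0 [ [P0 d [P0 d [P0 d]]] ]]] ]]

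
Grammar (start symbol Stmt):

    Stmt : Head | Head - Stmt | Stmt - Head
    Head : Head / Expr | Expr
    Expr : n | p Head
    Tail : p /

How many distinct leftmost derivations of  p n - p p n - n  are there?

Parse trees for p n - p p n - n:
  [Stmt [Head [Expr p [Head [Expr n]]]] - [Stmt [Head [Expr p [Head [Expr p [Head [Expr n]]]]]] - [Stmt [Head [Expr n]]]]]
  [Stmt [Head [Expr p [Head [Expr n]]]] - [Stmt [Stmt [Head [Expr p [Head [Expr p [Head [Expr n]]]]]]] - [Head [Expr n]]]]
  [Stmt [Stmt [Head [Expr p [Head [Expr n]]]] - [Stmt [Head [Expr p [Head [Expr p [Head [Expr n]]]]]]]] - [Head [Expr n]]]
  [Stmt [Stmt [Stmt [Head [Expr p [Head [Expr n]]]]] - [Head [Expr p [Head [Expr p [Head [Expr n]]]]]]] - [Head [Expr n]]]

4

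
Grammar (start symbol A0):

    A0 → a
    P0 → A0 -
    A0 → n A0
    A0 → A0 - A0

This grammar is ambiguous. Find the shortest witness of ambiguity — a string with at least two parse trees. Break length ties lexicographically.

length 1: no string has ≥2 trees
length 2: no string has ≥2 trees
length 3: no string has ≥2 trees
length 4: n a - a has 2 parse trees

Two derivations of n a - a:
  A0 ⇒ n A0 ⇒ n A0 - A0 ⇒ n a - A0 ⇒ n a - a
  A0 ⇒ A0 - A0 ⇒ n A0 - A0 ⇒ n a - A0 ⇒ n a - a

n a - a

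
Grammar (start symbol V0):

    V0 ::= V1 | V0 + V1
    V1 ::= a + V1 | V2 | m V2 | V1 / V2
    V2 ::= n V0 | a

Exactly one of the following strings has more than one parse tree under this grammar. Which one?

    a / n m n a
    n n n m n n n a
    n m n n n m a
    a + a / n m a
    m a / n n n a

a / n m n a: 1 tree
n n n m n n n a: 1 tree
n m n n n m a: 1 tree
a + a / n m a: 3 trees
m a / n n n a: 1 tree

a + a / n m a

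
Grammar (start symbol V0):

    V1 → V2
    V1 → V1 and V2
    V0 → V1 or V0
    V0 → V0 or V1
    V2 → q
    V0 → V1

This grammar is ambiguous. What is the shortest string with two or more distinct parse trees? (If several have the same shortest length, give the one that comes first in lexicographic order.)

length 1: no string has ≥2 trees
length 3: q or q has 2 parse trees

Two derivations of q or q:
  V0 ⇒ V1 or V0 ⇒ V2 or V0 ⇒ q or V0 ⇒ q or V1 ⇒ q or V2 ⇒ q or q
  V0 ⇒ V0 or V1 ⇒ V1 or V1 ⇒ V2 or V1 ⇒ q or V1 ⇒ q or V2 ⇒ q or q

q or q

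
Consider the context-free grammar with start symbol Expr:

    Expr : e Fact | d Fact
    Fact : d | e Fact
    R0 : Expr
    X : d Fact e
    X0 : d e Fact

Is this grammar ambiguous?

(R0, X, X0 are unreachable from Expr, so their rules don't affect L(Expr).) The reachable rules are right-linear with at most one rule per (nonterminal, next-terminal) pair. Each input token forces the next rule, so parsing is deterministic.

Unambiguous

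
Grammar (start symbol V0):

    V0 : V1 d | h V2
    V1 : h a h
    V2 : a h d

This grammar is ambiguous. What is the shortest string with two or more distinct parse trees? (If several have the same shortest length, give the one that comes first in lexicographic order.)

length 4: h a h d has 2 parse trees

Two derivations of h a h d:
  V0 ⇒ V1 d ⇒ h a h d
  V0 ⇒ h V2 ⇒ h a h d

h a h d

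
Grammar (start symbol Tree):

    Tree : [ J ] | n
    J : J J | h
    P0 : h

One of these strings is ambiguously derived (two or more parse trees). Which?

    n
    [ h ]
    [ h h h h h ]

[ h h h h h ]

n: 1 tree
[ h ]: 1 tree
[ h h h h h ]: 14 trees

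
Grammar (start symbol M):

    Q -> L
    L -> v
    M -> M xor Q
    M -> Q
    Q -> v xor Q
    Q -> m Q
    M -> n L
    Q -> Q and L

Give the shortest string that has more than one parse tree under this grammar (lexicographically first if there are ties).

v xor v

length 1: no string has ≥2 trees
length 2: no string has ≥2 trees
length 3: v xor v has 2 parse trees

Two derivations of v xor v:
  M ⇒ M xor Q ⇒ Q xor Q ⇒ L xor Q ⇒ v xor Q ⇒ v xor L ⇒ v xor v
  M ⇒ Q ⇒ v xor Q ⇒ v xor L ⇒ v xor v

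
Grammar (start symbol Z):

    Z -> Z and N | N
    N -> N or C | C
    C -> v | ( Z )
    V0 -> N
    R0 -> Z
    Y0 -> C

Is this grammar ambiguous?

Unambiguous

Only Z, N, C are reachable from Z; ignoring the rest: The grammar is stratified — Z handles 'and' (left-recursive), N handles 'or', C atoms. Each operator has a fixed associativity and precedence level, so every string has one parse.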